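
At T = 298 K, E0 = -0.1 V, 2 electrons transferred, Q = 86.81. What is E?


E = E0 - (RT/nF) * ln(Q)
E = -0.1 - (8.314 * 298 / (2 * 96485)) * ln(86.81)
E = -0.1573 V

-0.1573 V


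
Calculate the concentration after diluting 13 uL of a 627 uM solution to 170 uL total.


C2 = C1 * V1 / V2
C2 = 627 * 13 / 170
C2 = 47.9471 uM

47.9471 uM


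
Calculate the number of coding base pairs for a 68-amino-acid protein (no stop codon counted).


Each amino acid = 1 codon = 3 bp
bp = 68 * 3 = 204 bp

204 bp


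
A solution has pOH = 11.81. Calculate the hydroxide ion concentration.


[OH-] = 10^(-pOH)
[OH-] = 10^(-11.81)
[OH-] = 1.549e-12 M

1.549e-12 M


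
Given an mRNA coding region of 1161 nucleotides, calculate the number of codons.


codons = nucleotides / 3
codons = 1161 / 3 = 387

387


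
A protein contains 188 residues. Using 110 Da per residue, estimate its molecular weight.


MW = n_residues * 110 Da
MW = 188 * 110
MW = 20680 Da

20680 Da


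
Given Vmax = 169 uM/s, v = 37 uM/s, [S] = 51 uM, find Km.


Km = [S] * (Vmax - v) / v
Km = 51 * (169 - 37) / 37
Km = 181.9459 uM

181.9459 uM


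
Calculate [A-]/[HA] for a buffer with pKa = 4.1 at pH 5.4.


[A-]/[HA] = 10^(pH - pKa)
= 10^(5.4 - 4.1)
= 19.9526

19.9526


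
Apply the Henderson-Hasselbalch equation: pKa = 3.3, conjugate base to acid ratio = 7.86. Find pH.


pH = pKa + log10([A-]/[HA])
pH = 3.3 + log10(7.86)
pH = 4.1954

4.1954


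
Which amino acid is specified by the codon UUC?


Standard genetic code lookup.
Codon UUC -> Phe

Phe


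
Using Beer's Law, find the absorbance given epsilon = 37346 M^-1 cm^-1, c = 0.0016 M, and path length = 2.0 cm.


A = epsilon * c * l
A = 37346 * 0.0016 * 2.0
A = 119.5072

119.5072


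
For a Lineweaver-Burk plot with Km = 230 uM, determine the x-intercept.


x-intercept = -1/Km
= -1/230
= -0.0043 1/uM

-0.0043 1/uM


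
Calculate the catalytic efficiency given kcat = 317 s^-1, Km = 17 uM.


Catalytic efficiency = kcat / Km
= 317 / 17
= 18.6471 uM^-1*s^-1

18.6471 uM^-1*s^-1


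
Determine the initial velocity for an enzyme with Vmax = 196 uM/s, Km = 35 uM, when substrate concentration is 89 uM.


v = Vmax * [S] / (Km + [S])
v = 196 * 89 / (35 + 89)
v = 140.6774 uM/s

140.6774 uM/s


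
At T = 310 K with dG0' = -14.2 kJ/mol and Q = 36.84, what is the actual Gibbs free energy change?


dG = dG0' + RT * ln(Q) / 1000
dG = -14.2 + 8.314 * 310 * ln(36.84) / 1000
dG = -4.9046 kJ/mol

-4.9046 kJ/mol


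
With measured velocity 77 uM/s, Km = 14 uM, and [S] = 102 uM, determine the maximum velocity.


Vmax = v * (Km + [S]) / [S]
Vmax = 77 * (14 + 102) / 102
Vmax = 87.5686 uM/s

87.5686 uM/s


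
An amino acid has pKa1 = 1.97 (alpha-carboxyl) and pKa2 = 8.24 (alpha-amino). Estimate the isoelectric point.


pI = (pKa1 + pKa2) / 2
pI = (1.97 + 8.24) / 2
pI = 5.105

5.105


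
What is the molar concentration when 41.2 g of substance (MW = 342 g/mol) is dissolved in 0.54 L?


C = (mass / MW) / volume
C = (41.2 / 342) / 0.54
C = 0.2231 M

0.2231 M


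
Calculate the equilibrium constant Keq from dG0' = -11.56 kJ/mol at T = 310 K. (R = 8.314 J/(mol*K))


Keq = exp(-dG0 * 1000 / (R * T))
Keq = exp(-(-11.56) * 1000 / (8.314 * 310))
Keq = 88.6986

88.6986


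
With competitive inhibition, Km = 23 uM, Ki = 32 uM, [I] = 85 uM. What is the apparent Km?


Km_app = Km * (1 + [I]/Ki)
Km_app = 23 * (1 + 85/32)
Km_app = 84.0938 uM

84.0938 uM


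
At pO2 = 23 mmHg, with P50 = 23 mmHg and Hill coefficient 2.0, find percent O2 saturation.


Y = pO2^n / (P50^n + pO2^n)
Y = 23^2.0 / (23^2.0 + 23^2.0)
Y = 50.0%

50.0%


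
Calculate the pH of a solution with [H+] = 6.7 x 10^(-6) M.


pH = -log10([H+])
pH = -log10(6.7 x 10^(-6))
pH = 5.1739

5.1739


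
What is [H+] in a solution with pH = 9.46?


[H+] = 10^(-pH)
[H+] = 10^(-9.46)
[H+] = 3.467e-10 M

3.467e-10 M


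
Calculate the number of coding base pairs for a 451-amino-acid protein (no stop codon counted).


Each amino acid = 1 codon = 3 bp
bp = 451 * 3 = 1353 bp

1353 bp


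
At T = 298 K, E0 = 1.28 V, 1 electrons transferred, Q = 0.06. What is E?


E = E0 - (RT/nF) * ln(Q)
E = 1.28 - (8.314 * 298 / (1 * 96485)) * ln(0.06)
E = 1.3522 V

1.3522 V


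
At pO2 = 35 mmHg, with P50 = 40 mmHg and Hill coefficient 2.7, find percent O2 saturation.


Y = pO2^n / (P50^n + pO2^n)
Y = 35^2.7 / (40^2.7 + 35^2.7)
Y = 41.08%

41.08%


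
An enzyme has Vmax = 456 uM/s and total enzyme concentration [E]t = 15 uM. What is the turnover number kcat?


kcat = Vmax / [E]t
kcat = 456 / 15
kcat = 30.4 s^-1

30.4 s^-1


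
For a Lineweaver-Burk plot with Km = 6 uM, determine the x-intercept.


x-intercept = -1/Km
= -1/6
= -0.1667 1/uM

-0.1667 1/uM


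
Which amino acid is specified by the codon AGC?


Standard genetic code lookup.
Codon AGC -> Ser

Ser


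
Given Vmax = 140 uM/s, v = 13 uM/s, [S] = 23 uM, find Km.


Km = [S] * (Vmax - v) / v
Km = 23 * (140 - 13) / 13
Km = 224.6923 uM

224.6923 uM


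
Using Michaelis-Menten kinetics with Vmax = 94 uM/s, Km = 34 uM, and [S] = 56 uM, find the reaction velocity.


v = Vmax * [S] / (Km + [S])
v = 94 * 56 / (34 + 56)
v = 58.4889 uM/s

58.4889 uM/s


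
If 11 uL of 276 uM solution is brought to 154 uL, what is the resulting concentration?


C2 = C1 * V1 / V2
C2 = 276 * 11 / 154
C2 = 19.7143 uM

19.7143 uM


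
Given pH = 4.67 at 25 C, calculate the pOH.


pOH = 14 - pH
pOH = 14 - 4.67
pOH = 9.33

9.33


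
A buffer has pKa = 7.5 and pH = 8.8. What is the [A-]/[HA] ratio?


[A-]/[HA] = 10^(pH - pKa)
= 10^(8.8 - 7.5)
= 19.9526

19.9526


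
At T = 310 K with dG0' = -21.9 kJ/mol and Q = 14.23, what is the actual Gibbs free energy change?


dG = dG0' + RT * ln(Q) / 1000
dG = -21.9 + 8.314 * 310 * ln(14.23) / 1000
dG = -15.0563 kJ/mol

-15.0563 kJ/mol


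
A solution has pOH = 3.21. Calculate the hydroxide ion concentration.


[OH-] = 10^(-pOH)
[OH-] = 10^(-3.21)
[OH-] = 6.166e-04 M

6.166e-04 M


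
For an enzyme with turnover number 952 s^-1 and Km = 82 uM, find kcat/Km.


Catalytic efficiency = kcat / Km
= 952 / 82
= 11.6098 uM^-1*s^-1

11.6098 uM^-1*s^-1


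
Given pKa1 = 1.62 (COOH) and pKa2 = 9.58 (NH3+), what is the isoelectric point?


pI = (pKa1 + pKa2) / 2
pI = (1.62 + 9.58) / 2
pI = 5.6

5.6


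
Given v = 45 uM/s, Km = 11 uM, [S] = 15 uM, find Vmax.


Vmax = v * (Km + [S]) / [S]
Vmax = 45 * (11 + 15) / 15
Vmax = 78.0 uM/s

78.0 uM/s


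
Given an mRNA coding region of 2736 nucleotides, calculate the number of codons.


codons = nucleotides / 3
codons = 2736 / 3 = 912

912


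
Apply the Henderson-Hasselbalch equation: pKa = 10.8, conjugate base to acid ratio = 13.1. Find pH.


pH = pKa + log10([A-]/[HA])
pH = 10.8 + log10(13.1)
pH = 11.9173

11.9173


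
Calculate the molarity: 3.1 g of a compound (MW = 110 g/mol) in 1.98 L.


C = (mass / MW) / volume
C = (3.1 / 110) / 1.98
C = 0.0142 M

0.0142 M


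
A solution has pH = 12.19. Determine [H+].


[H+] = 10^(-pH)
[H+] = 10^(-12.19)
[H+] = 6.457e-13 M

6.457e-13 M


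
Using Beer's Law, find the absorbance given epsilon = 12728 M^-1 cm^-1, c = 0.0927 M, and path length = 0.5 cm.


A = epsilon * c * l
A = 12728 * 0.0927 * 0.5
A = 589.9428

589.9428


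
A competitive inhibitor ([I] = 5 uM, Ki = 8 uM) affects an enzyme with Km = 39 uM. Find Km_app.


Km_app = Km * (1 + [I]/Ki)
Km_app = 39 * (1 + 5/8)
Km_app = 63.375 uM

63.375 uM


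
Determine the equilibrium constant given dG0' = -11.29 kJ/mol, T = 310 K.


Keq = exp(-dG0 * 1000 / (R * T))
Keq = exp(-(-11.29) * 1000 / (8.314 * 310))
Keq = 79.8768

79.8768


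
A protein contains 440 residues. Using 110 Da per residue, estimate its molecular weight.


MW = n_residues * 110 Da
MW = 440 * 110
MW = 48400 Da

48400 Da


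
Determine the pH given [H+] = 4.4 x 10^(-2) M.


pH = -log10([H+])
pH = -log10(4.4 x 10^(-2))
pH = 1.3565

1.3565


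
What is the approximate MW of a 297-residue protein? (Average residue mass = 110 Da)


MW = n_residues * 110 Da
MW = 297 * 110
MW = 32670 Da

32670 Da


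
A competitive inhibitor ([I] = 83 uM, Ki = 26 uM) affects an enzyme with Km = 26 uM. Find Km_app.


Km_app = Km * (1 + [I]/Ki)
Km_app = 26 * (1 + 83/26)
Km_app = 109.0 uM

109.0 uM


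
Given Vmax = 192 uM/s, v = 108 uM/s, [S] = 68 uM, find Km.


Km = [S] * (Vmax - v) / v
Km = 68 * (192 - 108) / 108
Km = 52.8889 uM

52.8889 uM


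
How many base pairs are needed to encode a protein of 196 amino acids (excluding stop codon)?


Each amino acid = 1 codon = 3 bp
bp = 196 * 3 = 588 bp

588 bp


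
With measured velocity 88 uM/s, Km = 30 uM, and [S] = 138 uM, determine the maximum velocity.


Vmax = v * (Km + [S]) / [S]
Vmax = 88 * (30 + 138) / 138
Vmax = 107.1304 uM/s

107.1304 uM/s


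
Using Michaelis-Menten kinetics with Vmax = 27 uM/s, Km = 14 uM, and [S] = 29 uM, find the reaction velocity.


v = Vmax * [S] / (Km + [S])
v = 27 * 29 / (14 + 29)
v = 18.2093 uM/s

18.2093 uM/s


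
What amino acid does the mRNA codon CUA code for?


Standard genetic code lookup.
Codon CUA -> Leu

Leu


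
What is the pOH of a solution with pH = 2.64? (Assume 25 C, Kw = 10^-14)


pOH = 14 - pH
pOH = 14 - 2.64
pOH = 11.36

11.36


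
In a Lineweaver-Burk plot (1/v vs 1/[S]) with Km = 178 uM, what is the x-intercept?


x-intercept = -1/Km
= -1/178
= -0.0056 1/uM

-0.0056 1/uM


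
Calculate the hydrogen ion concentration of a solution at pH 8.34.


[H+] = 10^(-pH)
[H+] = 10^(-8.34)
[H+] = 4.571e-09 M

4.571e-09 M


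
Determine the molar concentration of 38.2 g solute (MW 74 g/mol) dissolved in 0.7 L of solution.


C = (mass / MW) / volume
C = (38.2 / 74) / 0.7
C = 0.7375 M

0.7375 M


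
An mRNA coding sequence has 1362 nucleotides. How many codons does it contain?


codons = nucleotides / 3
codons = 1362 / 3 = 454

454


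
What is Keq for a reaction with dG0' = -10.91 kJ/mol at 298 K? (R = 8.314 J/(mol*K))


Keq = exp(-dG0 * 1000 / (R * T))
Keq = exp(-(-10.91) * 1000 / (8.314 * 298))
Keq = 81.7368

81.7368


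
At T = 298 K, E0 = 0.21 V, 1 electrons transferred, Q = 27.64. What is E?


E = E0 - (RT/nF) * ln(Q)
E = 0.21 - (8.314 * 298 / (1 * 96485)) * ln(27.64)
E = 0.1248 V

0.1248 V


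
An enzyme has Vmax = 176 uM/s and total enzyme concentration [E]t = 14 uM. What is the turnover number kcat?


kcat = Vmax / [E]t
kcat = 176 / 14
kcat = 12.5714 s^-1

12.5714 s^-1


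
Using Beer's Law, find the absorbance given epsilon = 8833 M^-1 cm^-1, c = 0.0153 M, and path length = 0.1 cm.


A = epsilon * c * l
A = 8833 * 0.0153 * 0.1
A = 13.5145

13.5145


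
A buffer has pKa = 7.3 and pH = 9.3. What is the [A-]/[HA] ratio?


[A-]/[HA] = 10^(pH - pKa)
= 10^(9.3 - 7.3)
= 100.0

100.0


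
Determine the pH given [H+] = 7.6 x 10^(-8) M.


pH = -log10([H+])
pH = -log10(7.6 x 10^(-8))
pH = 7.1192

7.1192


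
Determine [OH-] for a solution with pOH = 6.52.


[OH-] = 10^(-pOH)
[OH-] = 10^(-6.52)
[OH-] = 3.020e-07 M

3.020e-07 M


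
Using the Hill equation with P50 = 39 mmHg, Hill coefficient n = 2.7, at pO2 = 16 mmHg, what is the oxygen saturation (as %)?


Y = pO2^n / (P50^n + pO2^n)
Y = 16^2.7 / (39^2.7 + 16^2.7)
Y = 8.27%

8.27%


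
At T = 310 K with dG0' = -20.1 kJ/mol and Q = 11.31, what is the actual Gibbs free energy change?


dG = dG0' + RT * ln(Q) / 1000
dG = -20.1 + 8.314 * 310 * ln(11.31) / 1000
dG = -13.8482 kJ/mol

-13.8482 kJ/mol


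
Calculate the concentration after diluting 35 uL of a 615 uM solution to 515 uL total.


C2 = C1 * V1 / V2
C2 = 615 * 35 / 515
C2 = 41.7961 uM

41.7961 uM


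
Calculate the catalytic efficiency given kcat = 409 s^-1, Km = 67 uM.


Catalytic efficiency = kcat / Km
= 409 / 67
= 6.1045 uM^-1*s^-1

6.1045 uM^-1*s^-1


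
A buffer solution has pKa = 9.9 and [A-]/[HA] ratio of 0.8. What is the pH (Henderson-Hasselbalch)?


pH = pKa + log10([A-]/[HA])
pH = 9.9 + log10(0.8)
pH = 9.8031

9.8031


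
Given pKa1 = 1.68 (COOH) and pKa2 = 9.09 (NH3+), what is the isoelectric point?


pI = (pKa1 + pKa2) / 2
pI = (1.68 + 9.09) / 2
pI = 5.385

5.385


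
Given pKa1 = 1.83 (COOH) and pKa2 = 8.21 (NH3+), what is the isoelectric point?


pI = (pKa1 + pKa2) / 2
pI = (1.83 + 8.21) / 2
pI = 5.02

5.02


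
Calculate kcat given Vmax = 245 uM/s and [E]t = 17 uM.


kcat = Vmax / [E]t
kcat = 245 / 17
kcat = 14.4118 s^-1

14.4118 s^-1


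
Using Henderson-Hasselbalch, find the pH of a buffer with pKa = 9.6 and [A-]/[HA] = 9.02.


pH = pKa + log10([A-]/[HA])
pH = 9.6 + log10(9.02)
pH = 10.5552

10.5552


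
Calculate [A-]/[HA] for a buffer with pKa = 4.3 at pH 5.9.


[A-]/[HA] = 10^(pH - pKa)
= 10^(5.9 - 4.3)
= 39.8107

39.8107


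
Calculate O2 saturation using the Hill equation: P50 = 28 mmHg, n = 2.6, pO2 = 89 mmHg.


Y = pO2^n / (P50^n + pO2^n)
Y = 89^2.6 / (28^2.6 + 89^2.6)
Y = 95.29%

95.29%


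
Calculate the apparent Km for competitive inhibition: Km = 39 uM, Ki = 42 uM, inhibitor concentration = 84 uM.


Km_app = Km * (1 + [I]/Ki)
Km_app = 39 * (1 + 84/42)
Km_app = 117.0 uM

117.0 uM


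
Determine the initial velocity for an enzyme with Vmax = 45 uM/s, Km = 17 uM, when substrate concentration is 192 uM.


v = Vmax * [S] / (Km + [S])
v = 45 * 192 / (17 + 192)
v = 41.3397 uM/s

41.3397 uM/s


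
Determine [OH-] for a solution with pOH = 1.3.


[OH-] = 10^(-pOH)
[OH-] = 10^(-1.3)
[OH-] = 0.0501 M

0.0501 M


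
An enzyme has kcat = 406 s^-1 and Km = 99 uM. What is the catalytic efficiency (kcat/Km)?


Catalytic efficiency = kcat / Km
= 406 / 99
= 4.101 uM^-1*s^-1

4.101 uM^-1*s^-1


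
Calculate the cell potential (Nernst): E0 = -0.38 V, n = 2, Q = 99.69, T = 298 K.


E = E0 - (RT/nF) * ln(Q)
E = -0.38 - (8.314 * 298 / (2 * 96485)) * ln(99.69)
E = -0.4391 V

-0.4391 V


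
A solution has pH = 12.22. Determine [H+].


[H+] = 10^(-pH)
[H+] = 10^(-12.22)
[H+] = 6.026e-13 M

6.026e-13 M


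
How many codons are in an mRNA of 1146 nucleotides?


codons = nucleotides / 3
codons = 1146 / 3 = 382

382


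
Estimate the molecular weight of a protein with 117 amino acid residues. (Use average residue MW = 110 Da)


MW = n_residues * 110 Da
MW = 117 * 110
MW = 12870 Da

12870 Da


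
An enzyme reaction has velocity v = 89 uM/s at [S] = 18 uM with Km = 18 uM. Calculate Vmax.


Vmax = v * (Km + [S]) / [S]
Vmax = 89 * (18 + 18) / 18
Vmax = 178.0 uM/s

178.0 uM/s


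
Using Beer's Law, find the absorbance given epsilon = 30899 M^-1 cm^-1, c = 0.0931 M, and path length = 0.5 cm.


A = epsilon * c * l
A = 30899 * 0.0931 * 0.5
A = 1438.3484

1438.3484


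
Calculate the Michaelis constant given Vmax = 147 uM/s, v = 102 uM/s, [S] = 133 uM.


Km = [S] * (Vmax - v) / v
Km = 133 * (147 - 102) / 102
Km = 58.6765 uM

58.6765 uM


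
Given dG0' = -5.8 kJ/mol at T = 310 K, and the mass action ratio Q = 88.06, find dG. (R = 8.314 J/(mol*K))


dG = dG0' + RT * ln(Q) / 1000
dG = -5.8 + 8.314 * 310 * ln(88.06) / 1000
dG = 5.7414 kJ/mol

5.7414 kJ/mol


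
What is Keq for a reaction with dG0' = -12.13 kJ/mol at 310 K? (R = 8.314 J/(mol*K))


Keq = exp(-dG0 * 1000 / (R * T))
Keq = exp(-(-12.13) * 1000 / (8.314 * 310))
Keq = 110.6534

110.6534


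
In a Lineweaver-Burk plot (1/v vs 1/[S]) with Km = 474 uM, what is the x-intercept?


x-intercept = -1/Km
= -1/474
= -0.0021 1/uM

-0.0021 1/uM


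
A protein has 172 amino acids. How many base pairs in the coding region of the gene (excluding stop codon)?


Each amino acid = 1 codon = 3 bp
bp = 172 * 3 = 516 bp

516 bp


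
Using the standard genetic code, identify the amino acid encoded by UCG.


Standard genetic code lookup.
Codon UCG -> Ser

Ser


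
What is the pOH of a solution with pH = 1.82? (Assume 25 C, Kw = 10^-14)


pOH = 14 - pH
pOH = 14 - 1.82
pOH = 12.18

12.18


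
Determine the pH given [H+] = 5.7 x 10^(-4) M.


pH = -log10([H+])
pH = -log10(5.7 x 10^(-4))
pH = 3.2441

3.2441


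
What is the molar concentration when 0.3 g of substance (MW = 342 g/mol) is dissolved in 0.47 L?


C = (mass / MW) / volume
C = (0.3 / 342) / 0.47
C = 0.0019 M

0.0019 M


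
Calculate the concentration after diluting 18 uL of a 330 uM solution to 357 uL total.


C2 = C1 * V1 / V2
C2 = 330 * 18 / 357
C2 = 16.6387 uM

16.6387 uM


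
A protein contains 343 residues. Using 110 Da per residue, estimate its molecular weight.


MW = n_residues * 110 Da
MW = 343 * 110
MW = 37730 Da

37730 Da


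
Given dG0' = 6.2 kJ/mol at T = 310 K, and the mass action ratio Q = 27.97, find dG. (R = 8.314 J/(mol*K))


dG = dG0' + RT * ln(Q) / 1000
dG = 6.2 + 8.314 * 310 * ln(27.97) / 1000
dG = 14.7855 kJ/mol

14.7855 kJ/mol


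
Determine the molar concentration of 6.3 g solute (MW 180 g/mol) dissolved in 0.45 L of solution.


C = (mass / MW) / volume
C = (6.3 / 180) / 0.45
C = 0.0778 M

0.0778 M


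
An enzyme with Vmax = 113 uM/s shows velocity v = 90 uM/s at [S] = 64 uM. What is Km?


Km = [S] * (Vmax - v) / v
Km = 64 * (113 - 90) / 90
Km = 16.3556 uM

16.3556 uM


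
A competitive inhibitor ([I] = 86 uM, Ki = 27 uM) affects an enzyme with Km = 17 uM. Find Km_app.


Km_app = Km * (1 + [I]/Ki)
Km_app = 17 * (1 + 86/27)
Km_app = 71.1481 uM

71.1481 uM


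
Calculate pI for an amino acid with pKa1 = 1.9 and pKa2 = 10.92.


pI = (pKa1 + pKa2) / 2
pI = (1.9 + 10.92) / 2
pI = 6.41

6.41


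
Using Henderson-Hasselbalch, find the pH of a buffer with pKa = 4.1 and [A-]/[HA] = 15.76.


pH = pKa + log10([A-]/[HA])
pH = 4.1 + log10(15.76)
pH = 5.2976

5.2976


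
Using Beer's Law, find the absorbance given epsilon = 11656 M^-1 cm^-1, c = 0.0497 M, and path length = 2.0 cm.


A = epsilon * c * l
A = 11656 * 0.0497 * 2.0
A = 1158.6064

1158.6064


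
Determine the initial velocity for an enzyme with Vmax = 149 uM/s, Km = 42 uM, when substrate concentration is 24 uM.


v = Vmax * [S] / (Km + [S])
v = 149 * 24 / (42 + 24)
v = 54.1818 uM/s

54.1818 uM/s


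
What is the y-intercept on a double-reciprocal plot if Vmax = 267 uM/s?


y-intercept = 1/Vmax
= 1/267
= 0.0037 s/uM

0.0037 s/uM


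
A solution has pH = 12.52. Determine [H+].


[H+] = 10^(-pH)
[H+] = 10^(-12.52)
[H+] = 3.020e-13 M

3.020e-13 M


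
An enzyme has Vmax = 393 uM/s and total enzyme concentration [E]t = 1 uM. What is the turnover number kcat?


kcat = Vmax / [E]t
kcat = 393 / 1
kcat = 393.0 s^-1

393.0 s^-1


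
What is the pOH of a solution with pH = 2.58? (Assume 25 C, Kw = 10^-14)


pOH = 14 - pH
pOH = 14 - 2.58
pOH = 11.42

11.42


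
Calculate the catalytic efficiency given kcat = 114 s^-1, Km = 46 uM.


Catalytic efficiency = kcat / Km
= 114 / 46
= 2.4783 uM^-1*s^-1

2.4783 uM^-1*s^-1


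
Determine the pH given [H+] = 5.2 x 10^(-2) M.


pH = -log10([H+])
pH = -log10(5.2 x 10^(-2))
pH = 1.284

1.284


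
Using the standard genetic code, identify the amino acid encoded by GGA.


Standard genetic code lookup.
Codon GGA -> Gly

Gly


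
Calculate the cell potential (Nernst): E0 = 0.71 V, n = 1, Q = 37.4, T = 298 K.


E = E0 - (RT/nF) * ln(Q)
E = 0.71 - (8.314 * 298 / (1 * 96485)) * ln(37.4)
E = 0.617 V

0.617 V


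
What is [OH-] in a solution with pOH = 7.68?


[OH-] = 10^(-pOH)
[OH-] = 10^(-7.68)
[OH-] = 2.089e-08 M

2.089e-08 M


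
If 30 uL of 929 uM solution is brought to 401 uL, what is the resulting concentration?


C2 = C1 * V1 / V2
C2 = 929 * 30 / 401
C2 = 69.5012 uM

69.5012 uM


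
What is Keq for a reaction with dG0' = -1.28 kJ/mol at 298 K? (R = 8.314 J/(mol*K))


Keq = exp(-dG0 * 1000 / (R * T))
Keq = exp(-(-1.28) * 1000 / (8.314 * 298))
Keq = 1.6764

1.6764


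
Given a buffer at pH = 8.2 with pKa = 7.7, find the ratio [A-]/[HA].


[A-]/[HA] = 10^(pH - pKa)
= 10^(8.2 - 7.7)
= 3.1623

3.1623


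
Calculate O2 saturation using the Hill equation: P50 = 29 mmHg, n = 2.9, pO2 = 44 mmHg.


Y = pO2^n / (P50^n + pO2^n)
Y = 44^2.9 / (29^2.9 + 44^2.9)
Y = 77.01%

77.01%


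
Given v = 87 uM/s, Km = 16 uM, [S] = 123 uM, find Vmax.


Vmax = v * (Km + [S]) / [S]
Vmax = 87 * (16 + 123) / 123
Vmax = 98.3171 uM/s

98.3171 uM/s


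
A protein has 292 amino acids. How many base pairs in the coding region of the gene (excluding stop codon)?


Each amino acid = 1 codon = 3 bp
bp = 292 * 3 = 876 bp

876 bp


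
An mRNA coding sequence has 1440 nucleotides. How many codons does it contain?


codons = nucleotides / 3
codons = 1440 / 3 = 480

480


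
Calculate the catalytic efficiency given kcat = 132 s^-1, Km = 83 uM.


Catalytic efficiency = kcat / Km
= 132 / 83
= 1.5904 uM^-1*s^-1

1.5904 uM^-1*s^-1


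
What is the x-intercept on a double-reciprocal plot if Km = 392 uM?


x-intercept = -1/Km
= -1/392
= -0.0026 1/uM

-0.0026 1/uM


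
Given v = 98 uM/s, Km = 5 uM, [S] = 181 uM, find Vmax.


Vmax = v * (Km + [S]) / [S]
Vmax = 98 * (5 + 181) / 181
Vmax = 100.7072 uM/s

100.7072 uM/s


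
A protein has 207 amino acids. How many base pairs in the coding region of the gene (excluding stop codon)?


Each amino acid = 1 codon = 3 bp
bp = 207 * 3 = 621 bp

621 bp


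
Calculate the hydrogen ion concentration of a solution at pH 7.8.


[H+] = 10^(-pH)
[H+] = 10^(-7.8)
[H+] = 1.585e-08 M

1.585e-08 M


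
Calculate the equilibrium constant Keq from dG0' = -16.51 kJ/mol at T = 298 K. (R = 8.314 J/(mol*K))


Keq = exp(-dG0 * 1000 / (R * T))
Keq = exp(-(-16.51) * 1000 / (8.314 * 298))
Keq = 783.5087

783.5087


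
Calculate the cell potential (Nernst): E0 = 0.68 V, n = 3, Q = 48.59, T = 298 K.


E = E0 - (RT/nF) * ln(Q)
E = 0.68 - (8.314 * 298 / (3 * 96485)) * ln(48.59)
E = 0.6468 V

0.6468 V


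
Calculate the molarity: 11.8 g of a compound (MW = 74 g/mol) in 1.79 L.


C = (mass / MW) / volume
C = (11.8 / 74) / 1.79
C = 0.0891 M

0.0891 M


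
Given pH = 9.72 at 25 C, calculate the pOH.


pOH = 14 - pH
pOH = 14 - 9.72
pOH = 4.28

4.28


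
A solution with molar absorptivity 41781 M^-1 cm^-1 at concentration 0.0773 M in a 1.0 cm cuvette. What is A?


A = epsilon * c * l
A = 41781 * 0.0773 * 1.0
A = 3229.6713

3229.6713


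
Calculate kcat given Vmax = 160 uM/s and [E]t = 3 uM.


kcat = Vmax / [E]t
kcat = 160 / 3
kcat = 53.3333 s^-1

53.3333 s^-1


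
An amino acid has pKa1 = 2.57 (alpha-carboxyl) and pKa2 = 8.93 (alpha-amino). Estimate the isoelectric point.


pI = (pKa1 + pKa2) / 2
pI = (2.57 + 8.93) / 2
pI = 5.75

5.75


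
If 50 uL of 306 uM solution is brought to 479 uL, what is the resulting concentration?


C2 = C1 * V1 / V2
C2 = 306 * 50 / 479
C2 = 31.9415 uM

31.9415 uM


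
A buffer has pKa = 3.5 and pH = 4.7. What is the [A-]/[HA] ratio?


[A-]/[HA] = 10^(pH - pKa)
= 10^(4.7 - 3.5)
= 15.8489

15.8489


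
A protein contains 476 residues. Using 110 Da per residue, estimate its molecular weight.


MW = n_residues * 110 Da
MW = 476 * 110
MW = 52360 Da

52360 Da


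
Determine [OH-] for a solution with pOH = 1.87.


[OH-] = 10^(-pOH)
[OH-] = 10^(-1.87)
[OH-] = 0.0135 M

0.0135 M


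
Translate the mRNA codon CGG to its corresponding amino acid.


Standard genetic code lookup.
Codon CGG -> Arg

Arg


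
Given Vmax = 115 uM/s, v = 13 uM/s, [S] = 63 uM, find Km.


Km = [S] * (Vmax - v) / v
Km = 63 * (115 - 13) / 13
Km = 494.3077 uM

494.3077 uM


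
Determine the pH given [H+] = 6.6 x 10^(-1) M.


pH = -log10([H+])
pH = -log10(6.6 x 10^(-1))
pH = 0.1805

0.1805


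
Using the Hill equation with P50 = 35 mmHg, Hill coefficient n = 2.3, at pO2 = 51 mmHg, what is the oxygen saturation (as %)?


Y = pO2^n / (P50^n + pO2^n)
Y = 51^2.3 / (35^2.3 + 51^2.3)
Y = 70.39%

70.39%


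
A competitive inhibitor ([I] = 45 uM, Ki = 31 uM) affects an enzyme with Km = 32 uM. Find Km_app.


Km_app = Km * (1 + [I]/Ki)
Km_app = 32 * (1 + 45/31)
Km_app = 78.4516 uM

78.4516 uM


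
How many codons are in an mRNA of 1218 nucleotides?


codons = nucleotides / 3
codons = 1218 / 3 = 406

406


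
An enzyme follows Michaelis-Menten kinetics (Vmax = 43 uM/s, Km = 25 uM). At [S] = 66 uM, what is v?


v = Vmax * [S] / (Km + [S])
v = 43 * 66 / (25 + 66)
v = 31.1868 uM/s

31.1868 uM/s


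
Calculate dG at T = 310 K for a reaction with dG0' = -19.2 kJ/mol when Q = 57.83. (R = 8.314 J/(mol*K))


dG = dG0' + RT * ln(Q) / 1000
dG = -19.2 + 8.314 * 310 * ln(57.83) / 1000
dG = -8.7424 kJ/mol

-8.7424 kJ/mol


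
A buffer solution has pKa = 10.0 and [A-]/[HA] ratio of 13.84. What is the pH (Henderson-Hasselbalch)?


pH = pKa + log10([A-]/[HA])
pH = 10.0 + log10(13.84)
pH = 11.1411

11.1411


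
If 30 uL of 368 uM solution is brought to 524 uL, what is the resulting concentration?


C2 = C1 * V1 / V2
C2 = 368 * 30 / 524
C2 = 21.0687 uM

21.0687 uM


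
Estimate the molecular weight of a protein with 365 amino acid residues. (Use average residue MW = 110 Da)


MW = n_residues * 110 Da
MW = 365 * 110
MW = 40150 Da

40150 Da


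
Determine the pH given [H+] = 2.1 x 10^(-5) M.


pH = -log10([H+])
pH = -log10(2.1 x 10^(-5))
pH = 4.6778

4.6778


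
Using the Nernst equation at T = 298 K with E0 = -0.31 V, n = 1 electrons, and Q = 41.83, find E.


E = E0 - (RT/nF) * ln(Q)
E = -0.31 - (8.314 * 298 / (1 * 96485)) * ln(41.83)
E = -0.4059 V

-0.4059 V


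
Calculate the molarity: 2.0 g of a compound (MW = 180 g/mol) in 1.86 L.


C = (mass / MW) / volume
C = (2.0 / 180) / 1.86
C = 0.006 M

0.006 M


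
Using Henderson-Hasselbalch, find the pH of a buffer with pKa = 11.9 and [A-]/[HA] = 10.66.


pH = pKa + log10([A-]/[HA])
pH = 11.9 + log10(10.66)
pH = 12.9278

12.9278


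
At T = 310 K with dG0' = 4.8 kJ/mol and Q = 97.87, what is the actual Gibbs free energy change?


dG = dG0' + RT * ln(Q) / 1000
dG = 4.8 + 8.314 * 310 * ln(97.87) / 1000
dG = 16.6136 kJ/mol

16.6136 kJ/mol


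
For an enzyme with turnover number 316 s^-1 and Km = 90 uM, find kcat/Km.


Catalytic efficiency = kcat / Km
= 316 / 90
= 3.5111 uM^-1*s^-1

3.5111 uM^-1*s^-1


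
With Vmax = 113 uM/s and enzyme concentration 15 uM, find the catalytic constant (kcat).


kcat = Vmax / [E]t
kcat = 113 / 15
kcat = 7.5333 s^-1

7.5333 s^-1


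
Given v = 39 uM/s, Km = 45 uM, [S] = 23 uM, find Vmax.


Vmax = v * (Km + [S]) / [S]
Vmax = 39 * (45 + 23) / 23
Vmax = 115.3043 uM/s

115.3043 uM/s


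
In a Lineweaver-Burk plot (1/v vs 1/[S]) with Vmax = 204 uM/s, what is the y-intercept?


y-intercept = 1/Vmax
= 1/204
= 0.0049 s/uM

0.0049 s/uM


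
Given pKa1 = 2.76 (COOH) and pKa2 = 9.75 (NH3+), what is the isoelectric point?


pI = (pKa1 + pKa2) / 2
pI = (2.76 + 9.75) / 2
pI = 6.255

6.255


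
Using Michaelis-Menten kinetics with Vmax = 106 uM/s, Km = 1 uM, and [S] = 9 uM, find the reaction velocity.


v = Vmax * [S] / (Km + [S])
v = 106 * 9 / (1 + 9)
v = 95.4 uM/s

95.4 uM/s


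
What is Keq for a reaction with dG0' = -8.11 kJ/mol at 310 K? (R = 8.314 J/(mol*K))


Keq = exp(-dG0 * 1000 / (R * T))
Keq = exp(-(-8.11) * 1000 / (8.314 * 310))
Keq = 23.2581

23.2581


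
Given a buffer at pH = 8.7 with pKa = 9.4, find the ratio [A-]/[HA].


[A-]/[HA] = 10^(pH - pKa)
= 10^(8.7 - 9.4)
= 0.1995

0.1995


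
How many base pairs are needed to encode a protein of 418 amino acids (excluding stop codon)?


Each amino acid = 1 codon = 3 bp
bp = 418 * 3 = 1254 bp

1254 bp


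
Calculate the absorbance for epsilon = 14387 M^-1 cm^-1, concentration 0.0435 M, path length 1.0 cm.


A = epsilon * c * l
A = 14387 * 0.0435 * 1.0
A = 625.8345

625.8345


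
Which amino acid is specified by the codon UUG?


Standard genetic code lookup.
Codon UUG -> Leu

Leu


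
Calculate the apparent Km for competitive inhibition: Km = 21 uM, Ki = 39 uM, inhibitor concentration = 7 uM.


Km_app = Km * (1 + [I]/Ki)
Km_app = 21 * (1 + 7/39)
Km_app = 24.7692 uM

24.7692 uM


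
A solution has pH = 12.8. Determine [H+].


[H+] = 10^(-pH)
[H+] = 10^(-12.8)
[H+] = 1.585e-13 M

1.585e-13 M


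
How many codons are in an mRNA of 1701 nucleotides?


codons = nucleotides / 3
codons = 1701 / 3 = 567

567


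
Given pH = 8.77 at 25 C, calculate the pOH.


pOH = 14 - pH
pOH = 14 - 8.77
pOH = 5.23

5.23


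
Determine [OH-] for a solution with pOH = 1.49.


[OH-] = 10^(-pOH)
[OH-] = 10^(-1.49)
[OH-] = 0.0324 M

0.0324 M


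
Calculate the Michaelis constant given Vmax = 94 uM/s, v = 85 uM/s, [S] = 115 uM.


Km = [S] * (Vmax - v) / v
Km = 115 * (94 - 85) / 85
Km = 12.1765 uM

12.1765 uM


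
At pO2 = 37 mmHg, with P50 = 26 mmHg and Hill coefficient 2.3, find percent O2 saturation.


Y = pO2^n / (P50^n + pO2^n)
Y = 37^2.3 / (26^2.3 + 37^2.3)
Y = 69.24%

69.24%


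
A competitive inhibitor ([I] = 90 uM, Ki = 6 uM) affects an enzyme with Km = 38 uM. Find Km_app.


Km_app = Km * (1 + [I]/Ki)
Km_app = 38 * (1 + 90/6)
Km_app = 608.0 uM

608.0 uM


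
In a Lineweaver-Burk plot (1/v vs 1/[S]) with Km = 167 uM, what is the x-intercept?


x-intercept = -1/Km
= -1/167
= -0.006 1/uM

-0.006 1/uM


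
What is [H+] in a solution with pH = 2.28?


[H+] = 10^(-pH)
[H+] = 10^(-2.28)
[H+] = 0.0052 M

0.0052 M


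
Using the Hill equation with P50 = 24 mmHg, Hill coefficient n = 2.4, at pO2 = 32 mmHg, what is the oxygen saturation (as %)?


Y = pO2^n / (P50^n + pO2^n)
Y = 32^2.4 / (24^2.4 + 32^2.4)
Y = 66.61%

66.61%


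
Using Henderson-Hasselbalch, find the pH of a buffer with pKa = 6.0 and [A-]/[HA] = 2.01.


pH = pKa + log10([A-]/[HA])
pH = 6.0 + log10(2.01)
pH = 6.3032

6.3032


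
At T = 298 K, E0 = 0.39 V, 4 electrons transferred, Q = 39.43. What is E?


E = E0 - (RT/nF) * ln(Q)
E = 0.39 - (8.314 * 298 / (4 * 96485)) * ln(39.43)
E = 0.3664 V

0.3664 V


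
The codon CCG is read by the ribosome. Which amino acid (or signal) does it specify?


Standard genetic code lookup.
Codon CCG -> Pro

Pro


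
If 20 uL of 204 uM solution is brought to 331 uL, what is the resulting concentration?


C2 = C1 * V1 / V2
C2 = 204 * 20 / 331
C2 = 12.3263 uM

12.3263 uM


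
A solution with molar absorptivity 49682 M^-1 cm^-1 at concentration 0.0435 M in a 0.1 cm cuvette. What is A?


A = epsilon * c * l
A = 49682 * 0.0435 * 0.1
A = 216.1167

216.1167


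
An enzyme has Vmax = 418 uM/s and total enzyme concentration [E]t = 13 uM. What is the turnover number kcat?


kcat = Vmax / [E]t
kcat = 418 / 13
kcat = 32.1538 s^-1

32.1538 s^-1


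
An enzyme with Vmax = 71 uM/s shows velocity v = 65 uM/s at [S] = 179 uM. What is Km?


Km = [S] * (Vmax - v) / v
Km = 179 * (71 - 65) / 65
Km = 16.5231 uM

16.5231 uM


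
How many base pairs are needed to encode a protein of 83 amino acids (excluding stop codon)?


Each amino acid = 1 codon = 3 bp
bp = 83 * 3 = 249 bp

249 bp


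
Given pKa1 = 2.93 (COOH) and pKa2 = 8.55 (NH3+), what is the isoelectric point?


pI = (pKa1 + pKa2) / 2
pI = (2.93 + 8.55) / 2
pI = 5.74

5.74


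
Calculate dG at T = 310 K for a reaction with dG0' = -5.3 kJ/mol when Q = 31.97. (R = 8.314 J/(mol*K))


dG = dG0' + RT * ln(Q) / 1000
dG = -5.3 + 8.314 * 310 * ln(31.97) / 1000
dG = 3.63 kJ/mol

3.63 kJ/mol


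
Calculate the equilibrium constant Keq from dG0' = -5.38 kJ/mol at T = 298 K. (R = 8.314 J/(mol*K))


Keq = exp(-dG0 * 1000 / (R * T))
Keq = exp(-(-5.38) * 1000 / (8.314 * 298))
Keq = 8.7713

8.7713


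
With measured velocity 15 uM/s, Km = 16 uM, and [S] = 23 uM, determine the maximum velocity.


Vmax = v * (Km + [S]) / [S]
Vmax = 15 * (16 + 23) / 23
Vmax = 25.4348 uM/s

25.4348 uM/s


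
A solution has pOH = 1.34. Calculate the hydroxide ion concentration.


[OH-] = 10^(-pOH)
[OH-] = 10^(-1.34)
[OH-] = 0.0457 M

0.0457 M


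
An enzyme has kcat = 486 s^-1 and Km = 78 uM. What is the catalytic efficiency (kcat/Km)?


Catalytic efficiency = kcat / Km
= 486 / 78
= 6.2308 uM^-1*s^-1

6.2308 uM^-1*s^-1


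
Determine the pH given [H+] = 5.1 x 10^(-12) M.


pH = -log10([H+])
pH = -log10(5.1 x 10^(-12))
pH = 11.2924

11.2924


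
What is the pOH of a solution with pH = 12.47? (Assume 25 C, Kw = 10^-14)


pOH = 14 - pH
pOH = 14 - 12.47
pOH = 1.53

1.53


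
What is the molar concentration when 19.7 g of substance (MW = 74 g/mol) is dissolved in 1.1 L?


C = (mass / MW) / volume
C = (19.7 / 74) / 1.1
C = 0.242 M

0.242 M


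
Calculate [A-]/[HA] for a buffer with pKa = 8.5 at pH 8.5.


[A-]/[HA] = 10^(pH - pKa)
= 10^(8.5 - 8.5)
= 1.0

1.0


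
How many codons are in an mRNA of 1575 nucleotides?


codons = nucleotides / 3
codons = 1575 / 3 = 525

525


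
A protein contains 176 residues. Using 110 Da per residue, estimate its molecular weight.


MW = n_residues * 110 Da
MW = 176 * 110
MW = 19360 Da

19360 Da


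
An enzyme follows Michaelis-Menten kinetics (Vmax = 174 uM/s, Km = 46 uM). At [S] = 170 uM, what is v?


v = Vmax * [S] / (Km + [S])
v = 174 * 170 / (46 + 170)
v = 136.9444 uM/s

136.9444 uM/s


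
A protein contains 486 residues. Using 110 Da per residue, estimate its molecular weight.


MW = n_residues * 110 Da
MW = 486 * 110
MW = 53460 Da

53460 Da


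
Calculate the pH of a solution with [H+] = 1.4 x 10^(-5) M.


pH = -log10([H+])
pH = -log10(1.4 x 10^(-5))
pH = 4.8539

4.8539


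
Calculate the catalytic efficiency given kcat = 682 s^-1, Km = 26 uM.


Catalytic efficiency = kcat / Km
= 682 / 26
= 26.2308 uM^-1*s^-1

26.2308 uM^-1*s^-1


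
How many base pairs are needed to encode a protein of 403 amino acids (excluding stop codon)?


Each amino acid = 1 codon = 3 bp
bp = 403 * 3 = 1209 bp

1209 bp


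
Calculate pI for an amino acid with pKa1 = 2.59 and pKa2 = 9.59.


pI = (pKa1 + pKa2) / 2
pI = (2.59 + 9.59) / 2
pI = 6.09

6.09


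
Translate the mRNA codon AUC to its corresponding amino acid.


Standard genetic code lookup.
Codon AUC -> Ile

Ile


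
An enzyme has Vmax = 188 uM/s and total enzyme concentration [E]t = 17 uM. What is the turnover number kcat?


kcat = Vmax / [E]t
kcat = 188 / 17
kcat = 11.0588 s^-1

11.0588 s^-1


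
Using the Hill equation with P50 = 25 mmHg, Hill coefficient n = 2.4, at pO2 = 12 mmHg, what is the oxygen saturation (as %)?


Y = pO2^n / (P50^n + pO2^n)
Y = 12^2.4 / (25^2.4 + 12^2.4)
Y = 14.66%

14.66%


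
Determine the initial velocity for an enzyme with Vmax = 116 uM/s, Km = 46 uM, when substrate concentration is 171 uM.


v = Vmax * [S] / (Km + [S])
v = 116 * 171 / (46 + 171)
v = 91.4101 uM/s

91.4101 uM/s


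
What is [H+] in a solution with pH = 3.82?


[H+] = 10^(-pH)
[H+] = 10^(-3.82)
[H+] = 1.514e-04 M

1.514e-04 M


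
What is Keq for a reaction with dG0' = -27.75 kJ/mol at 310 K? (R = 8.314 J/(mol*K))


Keq = exp(-dG0 * 1000 / (R * T))
Keq = exp(-(-27.75) * 1000 / (8.314 * 310))
Keq = 47425.471

47425.471


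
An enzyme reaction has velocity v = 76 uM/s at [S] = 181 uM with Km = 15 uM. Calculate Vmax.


Vmax = v * (Km + [S]) / [S]
Vmax = 76 * (15 + 181) / 181
Vmax = 82.2983 uM/s

82.2983 uM/s


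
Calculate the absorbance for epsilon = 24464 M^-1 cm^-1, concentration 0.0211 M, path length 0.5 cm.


A = epsilon * c * l
A = 24464 * 0.0211 * 0.5
A = 258.0952

258.0952


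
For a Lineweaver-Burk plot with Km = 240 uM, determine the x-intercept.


x-intercept = -1/Km
= -1/240
= -0.0042 1/uM

-0.0042 1/uM


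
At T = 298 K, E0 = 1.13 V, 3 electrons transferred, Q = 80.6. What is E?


E = E0 - (RT/nF) * ln(Q)
E = 1.13 - (8.314 * 298 / (3 * 96485)) * ln(80.6)
E = 1.0924 V

1.0924 V


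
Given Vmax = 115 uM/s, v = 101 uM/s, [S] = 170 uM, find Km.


Km = [S] * (Vmax - v) / v
Km = 170 * (115 - 101) / 101
Km = 23.5644 uM

23.5644 uM


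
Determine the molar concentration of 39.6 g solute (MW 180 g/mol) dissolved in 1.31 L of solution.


C = (mass / MW) / volume
C = (39.6 / 180) / 1.31
C = 0.1679 M

0.1679 M


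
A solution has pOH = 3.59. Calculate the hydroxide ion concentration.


[OH-] = 10^(-pOH)
[OH-] = 10^(-3.59)
[OH-] = 2.570e-04 M

2.570e-04 M


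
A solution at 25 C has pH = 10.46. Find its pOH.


pOH = 14 - pH
pOH = 14 - 10.46
pOH = 3.54

3.54


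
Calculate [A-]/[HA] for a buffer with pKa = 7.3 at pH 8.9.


[A-]/[HA] = 10^(pH - pKa)
= 10^(8.9 - 7.3)
= 39.8107

39.8107


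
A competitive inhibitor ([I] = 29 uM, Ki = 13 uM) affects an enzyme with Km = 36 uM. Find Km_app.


Km_app = Km * (1 + [I]/Ki)
Km_app = 36 * (1 + 29/13)
Km_app = 116.3077 uM

116.3077 uM


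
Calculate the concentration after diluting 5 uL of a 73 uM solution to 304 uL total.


C2 = C1 * V1 / V2
C2 = 73 * 5 / 304
C2 = 1.2007 uM

1.2007 uM


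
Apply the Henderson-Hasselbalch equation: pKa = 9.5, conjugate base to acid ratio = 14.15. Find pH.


pH = pKa + log10([A-]/[HA])
pH = 9.5 + log10(14.15)
pH = 10.6508

10.6508


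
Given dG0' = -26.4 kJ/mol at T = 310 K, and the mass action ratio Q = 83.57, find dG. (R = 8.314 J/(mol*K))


dG = dG0' + RT * ln(Q) / 1000
dG = -26.4 + 8.314 * 310 * ln(83.57) / 1000
dG = -14.9935 kJ/mol

-14.9935 kJ/mol


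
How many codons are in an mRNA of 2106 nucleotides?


codons = nucleotides / 3
codons = 2106 / 3 = 702

702


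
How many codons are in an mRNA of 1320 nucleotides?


codons = nucleotides / 3
codons = 1320 / 3 = 440

440


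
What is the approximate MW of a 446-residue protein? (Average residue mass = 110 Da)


MW = n_residues * 110 Da
MW = 446 * 110
MW = 49060 Da

49060 Da


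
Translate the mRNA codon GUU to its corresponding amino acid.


Standard genetic code lookup.
Codon GUU -> Val

Val


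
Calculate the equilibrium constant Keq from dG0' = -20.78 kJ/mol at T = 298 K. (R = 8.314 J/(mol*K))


Keq = exp(-dG0 * 1000 / (R * T))
Keq = exp(-(-20.78) * 1000 / (8.314 * 298))
Keq = 4390.6987

4390.6987


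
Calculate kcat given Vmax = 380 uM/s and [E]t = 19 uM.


kcat = Vmax / [E]t
kcat = 380 / 19
kcat = 20.0 s^-1

20.0 s^-1


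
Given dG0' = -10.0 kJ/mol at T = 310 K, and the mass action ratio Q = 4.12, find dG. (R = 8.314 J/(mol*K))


dG = dG0' + RT * ln(Q) / 1000
dG = -10.0 + 8.314 * 310 * ln(4.12) / 1000
dG = -6.3509 kJ/mol

-6.3509 kJ/mol


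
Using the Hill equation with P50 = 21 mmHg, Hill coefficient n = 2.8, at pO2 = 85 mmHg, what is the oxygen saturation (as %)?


Y = pO2^n / (P50^n + pO2^n)
Y = 85^2.8 / (21^2.8 + 85^2.8)
Y = 98.04%

98.04%


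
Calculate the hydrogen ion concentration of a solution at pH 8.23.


[H+] = 10^(-pH)
[H+] = 10^(-8.23)
[H+] = 5.888e-09 M

5.888e-09 M


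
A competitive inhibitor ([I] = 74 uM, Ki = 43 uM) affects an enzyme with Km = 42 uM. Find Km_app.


Km_app = Km * (1 + [I]/Ki)
Km_app = 42 * (1 + 74/43)
Km_app = 114.2791 uM

114.2791 uM


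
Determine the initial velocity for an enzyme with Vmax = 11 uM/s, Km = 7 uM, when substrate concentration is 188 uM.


v = Vmax * [S] / (Km + [S])
v = 11 * 188 / (7 + 188)
v = 10.6051 uM/s

10.6051 uM/s


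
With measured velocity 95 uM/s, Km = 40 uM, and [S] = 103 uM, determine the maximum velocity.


Vmax = v * (Km + [S]) / [S]
Vmax = 95 * (40 + 103) / 103
Vmax = 131.8932 uM/s

131.8932 uM/s


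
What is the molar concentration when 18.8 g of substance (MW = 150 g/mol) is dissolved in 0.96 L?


C = (mass / MW) / volume
C = (18.8 / 150) / 0.96
C = 0.1306 M

0.1306 M
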